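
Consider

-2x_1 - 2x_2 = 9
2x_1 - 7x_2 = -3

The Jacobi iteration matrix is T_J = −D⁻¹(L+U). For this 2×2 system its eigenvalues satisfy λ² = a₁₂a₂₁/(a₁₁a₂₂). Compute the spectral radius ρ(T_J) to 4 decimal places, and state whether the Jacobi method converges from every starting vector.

a₁₂a₂₁/(a₁₁a₂₂) = (-2)·(2) / ((-2)·(-7)) = -0.285714
ρ = √|-0.285714| = √0.285714 = 0.5345
ρ < 1, so Jacobi converges

0.5345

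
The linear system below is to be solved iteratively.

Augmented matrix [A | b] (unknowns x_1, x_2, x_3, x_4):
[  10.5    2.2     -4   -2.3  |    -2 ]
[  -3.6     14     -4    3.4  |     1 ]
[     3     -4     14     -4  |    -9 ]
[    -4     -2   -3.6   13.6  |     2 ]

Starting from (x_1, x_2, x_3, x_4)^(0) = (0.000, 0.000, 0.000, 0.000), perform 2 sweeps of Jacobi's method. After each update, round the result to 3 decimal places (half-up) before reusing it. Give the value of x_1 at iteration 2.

Iteration 1:
  x_1 = (-2 - (2.2)·0.000 - (-4)·0.000 - (-2.3)·0.000) / (10.5) = -0.190
  x_2 = (1 - (-3.6)·0.000 - (-4)·0.000 - (3.4)·0.000) / (14) = 0.071
  x_3 = (-9 - (3)·0.000 - (-4)·0.000 - (-4)·0.000) / (14) = -0.643
  x_4 = (2 - (-4)·0.000 - (-2)·0.000 - (-3.6)·0.000) / (13.6) = 0.147
Iteration 2:
  x_1 = (-2 - (2.2)·0.071 - (-4)·-0.643 - (-2.3)·0.147) / (10.5) = -0.418
  x_2 = (1 - (-3.6)·-0.190 - (-4)·-0.643 - (3.4)·0.147) / (14) = -0.197
  x_3 = (-9 - (3)·-0.190 - (-4)·0.071 - (-4)·0.147) / (14) = -0.540
  x_4 = (2 - (-4)·-0.190 - (-2)·0.071 - (-3.6)·-0.643) / (13.6) = -0.069

-0.418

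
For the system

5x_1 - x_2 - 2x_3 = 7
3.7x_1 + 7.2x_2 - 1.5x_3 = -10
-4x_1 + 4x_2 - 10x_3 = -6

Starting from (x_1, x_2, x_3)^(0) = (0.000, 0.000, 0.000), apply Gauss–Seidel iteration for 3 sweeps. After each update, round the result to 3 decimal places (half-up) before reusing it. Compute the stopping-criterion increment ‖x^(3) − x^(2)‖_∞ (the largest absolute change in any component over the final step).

Iteration 1:
  x_1 = (7 - (-1)·0.000 - (-2)·0.000) / (5) = 1.400
  x_2 = (-10 - (3.7)·1.400 - (-1.5)·0.000) / (7.2) = -2.108
  x_3 = (-6 - (-4)·1.400 - (4)·-2.108) / (-10) = -0.803
Iteration 2:
  x_1 = (7 - (-1)·-2.108 - (-2)·-0.803) / (5) = 0.657
  x_2 = (-10 - (3.7)·0.657 - (-1.5)·-0.803) / (7.2) = -1.894
  x_3 = (-6 - (-4)·0.657 - (4)·-1.894) / (-10) = -0.420
Iteration 3:
  x_1 = (7 - (-1)·-1.894 - (-2)·-0.420) / (5) = 0.853
  x_2 = (-10 - (3.7)·0.853 - (-1.5)·-0.420) / (7.2) = -1.915
  x_3 = (-6 - (-4)·0.853 - (4)·-1.915) / (-10) = -0.507
Change: (0.196, -0.021, -0.087) → max |·| = 0.196

0.196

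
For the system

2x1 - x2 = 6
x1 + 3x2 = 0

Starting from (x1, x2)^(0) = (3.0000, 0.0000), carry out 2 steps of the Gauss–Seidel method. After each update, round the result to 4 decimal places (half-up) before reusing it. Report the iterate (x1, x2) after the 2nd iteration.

(2.5000, -0.8333)

Iteration 1:
  x1 = (6 - (-1)·0.0000) / (2) = 3.0000
  x2 = (0 - (1)·3.0000) / (3) = -1.0000
Iteration 2:
  x1 = (6 - (-1)·-1.0000) / (2) = 2.5000
  x2 = (0 - (1)·2.5000) / (3) = -0.8333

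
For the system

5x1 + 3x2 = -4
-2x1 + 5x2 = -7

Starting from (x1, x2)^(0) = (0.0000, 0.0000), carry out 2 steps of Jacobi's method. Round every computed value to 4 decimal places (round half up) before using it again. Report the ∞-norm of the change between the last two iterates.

Iteration 1:
  x1 = (-4 - (3)·0.0000) / (5) = -0.8000
  x2 = (-7 - (-2)·0.0000) / (5) = -1.4000
Iteration 2:
  x1 = (-4 - (3)·-1.4000) / (5) = 0.0400
  x2 = (-7 - (-2)·-0.8000) / (5) = -1.7200
Change: (0.8400, -0.3200) → max |·| = 0.8400

0.8400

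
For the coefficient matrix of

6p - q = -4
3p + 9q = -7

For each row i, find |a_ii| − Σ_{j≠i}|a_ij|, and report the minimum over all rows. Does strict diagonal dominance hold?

5

row 1: |6| − (1) = 5
row 2: |9| − (3) = 6
minimum over rows = 5 → strictly diagonally dominant (convergence guaranteed)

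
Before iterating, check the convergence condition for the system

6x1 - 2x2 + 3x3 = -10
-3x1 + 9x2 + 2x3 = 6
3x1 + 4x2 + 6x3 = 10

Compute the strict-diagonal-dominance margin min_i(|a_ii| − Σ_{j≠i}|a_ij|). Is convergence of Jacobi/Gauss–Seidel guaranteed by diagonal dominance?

-1

row 1: |6| − (2+3) = 1
row 2: |9| − (3+2) = 4
row 3: |6| − (3+4) = -1
minimum over rows = -1 → not strictly diagonally dominant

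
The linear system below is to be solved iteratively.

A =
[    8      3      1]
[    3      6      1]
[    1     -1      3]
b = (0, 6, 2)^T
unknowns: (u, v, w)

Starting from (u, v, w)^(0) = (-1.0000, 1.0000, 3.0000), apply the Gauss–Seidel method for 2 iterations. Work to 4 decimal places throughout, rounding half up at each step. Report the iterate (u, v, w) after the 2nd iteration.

(-0.4792, 1.0382, 1.1725)

Iteration 1:
  u = (0 - (3)·1.0000 - (1)·3.0000) / (8) = -0.7500
  v = (6 - (3)·-0.7500 - (1)·3.0000) / (6) = 0.8750
  w = (2 - (1)·-0.7500 - (-1)·0.8750) / (3) = 1.2083
Iteration 2:
  u = (0 - (3)·0.8750 - (1)·1.2083) / (8) = -0.4792
  v = (6 - (3)·-0.4792 - (1)·1.2083) / (6) = 1.0382
  w = (2 - (1)·-0.4792 - (-1)·1.0382) / (3) = 1.1725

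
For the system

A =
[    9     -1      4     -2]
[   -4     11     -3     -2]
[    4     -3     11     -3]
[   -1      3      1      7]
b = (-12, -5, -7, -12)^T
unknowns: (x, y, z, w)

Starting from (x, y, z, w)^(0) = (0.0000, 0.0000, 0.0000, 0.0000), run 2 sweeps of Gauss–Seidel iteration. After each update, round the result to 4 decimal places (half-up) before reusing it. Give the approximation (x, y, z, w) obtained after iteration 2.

(-1.5774, -1.4019, -0.8389, -1.2190)

Iteration 1:
  x = (-12 - (-1)·0.0000 - (4)·0.0000 - (-2)·0.0000) / (9) = -1.3333
  y = (-5 - (-4)·-1.3333 - (-3)·0.0000 - (-2)·0.0000) / (11) = -0.9394
  z = (-7 - (4)·-1.3333 - (-3)·-0.9394 - (-3)·0.0000) / (11) = -0.4077
  w = (-12 - (-1)·-1.3333 - (3)·-0.9394 - (1)·-0.4077) / (7) = -1.4439
Iteration 2:
  x = (-12 - (-1)·-0.9394 - (4)·-0.4077 - (-2)·-1.4439) / (9) = -1.5774
  y = (-5 - (-4)·-1.5774 - (-3)·-0.4077 - (-2)·-1.4439) / (11) = -1.4019
  z = (-7 - (4)·-1.5774 - (-3)·-1.4019 - (-3)·-1.4439) / (11) = -0.8389
  w = (-12 - (-1)·-1.5774 - (3)·-1.4019 - (1)·-0.8389) / (7) = -1.2190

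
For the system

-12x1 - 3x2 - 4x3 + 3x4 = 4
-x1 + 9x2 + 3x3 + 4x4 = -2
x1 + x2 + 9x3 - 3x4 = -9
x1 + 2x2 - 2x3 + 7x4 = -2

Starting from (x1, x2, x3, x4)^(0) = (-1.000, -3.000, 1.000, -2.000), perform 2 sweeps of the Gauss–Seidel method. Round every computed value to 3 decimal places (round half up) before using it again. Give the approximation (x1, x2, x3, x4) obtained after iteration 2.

Iteration 1:
  x1 = (4 - (-3)·-3.000 - (-4)·1.000 - (3)·-2.000) / (-12) = -0.417
  x2 = (-2 - (-1)·-0.417 - (3)·1.000 - (4)·-2.000) / (9) = 0.287
  x3 = (-9 - (1)·-0.417 - (1)·0.287 - (-3)·-2.000) / (9) = -1.652
  x4 = (-2 - (1)·-0.417 - (2)·0.287 - (-2)·-1.652) / (7) = -0.780
Iteration 2:
  x1 = (4 - (-3)·0.287 - (-4)·-1.652 - (3)·-0.780) / (-12) = -0.049
  x2 = (-2 - (-1)·-0.049 - (3)·-1.652 - (4)·-0.780) / (9) = 0.670
  x3 = (-9 - (1)·-0.049 - (1)·0.670 - (-3)·-0.780) / (9) = -1.329
  x4 = (-2 - (1)·-0.049 - (2)·0.670 - (-2)·-1.329) / (7) = -0.850

(-0.049, 0.670, -1.329, -0.850)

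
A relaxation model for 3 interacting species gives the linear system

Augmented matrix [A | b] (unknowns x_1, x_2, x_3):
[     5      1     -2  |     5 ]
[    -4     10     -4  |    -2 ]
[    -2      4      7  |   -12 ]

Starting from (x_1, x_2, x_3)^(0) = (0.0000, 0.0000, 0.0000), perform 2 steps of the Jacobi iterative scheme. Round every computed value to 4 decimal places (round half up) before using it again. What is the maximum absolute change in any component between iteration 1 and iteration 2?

0.6457

Iteration 1:
  x_1 = (5 - (1)·0.0000 - (-2)·0.0000) / (5) = 1.0000
  x_2 = (-2 - (-4)·0.0000 - (-4)·0.0000) / (10) = -0.2000
  x_3 = (-12 - (-2)·0.0000 - (4)·0.0000) / (7) = -1.7143
Iteration 2:
  x_1 = (5 - (1)·-0.2000 - (-2)·-1.7143) / (5) = 0.3543
  x_2 = (-2 - (-4)·1.0000 - (-4)·-1.7143) / (10) = -0.4857
  x_3 = (-12 - (-2)·1.0000 - (4)·-0.2000) / (7) = -1.3143
Change: (-0.6457, -0.2857, 0.4000) → max |·| = 0.6457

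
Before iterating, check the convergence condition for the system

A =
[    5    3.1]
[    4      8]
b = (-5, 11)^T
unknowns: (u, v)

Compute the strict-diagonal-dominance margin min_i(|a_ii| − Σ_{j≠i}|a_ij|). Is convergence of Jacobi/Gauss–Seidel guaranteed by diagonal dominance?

row 1: |5| − (3.1) = 1.9
row 2: |8| − (4) = 4
minimum over rows = 1.9 → strictly diagonally dominant (convergence guaranteed)

1.9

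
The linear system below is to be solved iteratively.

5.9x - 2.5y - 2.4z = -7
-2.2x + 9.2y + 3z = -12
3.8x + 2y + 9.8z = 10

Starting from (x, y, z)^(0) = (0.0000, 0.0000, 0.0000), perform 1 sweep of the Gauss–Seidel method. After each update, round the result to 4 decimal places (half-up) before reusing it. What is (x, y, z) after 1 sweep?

Iteration 1:
  x = (-7 - (-2.5)·0.0000 - (-2.4)·0.0000) / (5.9) = -1.1864
  y = (-12 - (-2.2)·-1.1864 - (3)·0.0000) / (9.2) = -1.5881
  z = (10 - (3.8)·-1.1864 - (2)·-1.5881) / (9.8) = 1.8045

(-1.1864, -1.5881, 1.8045)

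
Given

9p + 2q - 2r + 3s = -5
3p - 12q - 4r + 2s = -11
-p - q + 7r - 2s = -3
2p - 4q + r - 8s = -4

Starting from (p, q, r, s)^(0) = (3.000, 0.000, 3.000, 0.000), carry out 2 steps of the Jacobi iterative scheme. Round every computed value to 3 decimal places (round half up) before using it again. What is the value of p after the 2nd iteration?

-1.245

Iteration 1:
  p = (-5 - (2)·0.000 - (-2)·3.000 - (3)·0.000) / (9) = 0.111
  q = (-11 - (3)·3.000 - (-4)·3.000 - (2)·0.000) / (-12) = 0.667
  r = (-3 - (-1)·3.000 - (-1)·0.000 - (-2)·0.000) / (7) = 0.000
  s = (-4 - (2)·3.000 - (-4)·0.000 - (1)·3.000) / (-8) = 1.625
Iteration 2:
  p = (-5 - (2)·0.667 - (-2)·0.000 - (3)·1.625) / (9) = -1.245
  q = (-11 - (3)·0.111 - (-4)·0.000 - (2)·1.625) / (-12) = 1.215
  r = (-3 - (-1)·0.111 - (-1)·0.667 - (-2)·1.625) / (7) = 0.147
  s = (-4 - (2)·0.111 - (-4)·0.667 - (1)·0.000) / (-8) = 0.194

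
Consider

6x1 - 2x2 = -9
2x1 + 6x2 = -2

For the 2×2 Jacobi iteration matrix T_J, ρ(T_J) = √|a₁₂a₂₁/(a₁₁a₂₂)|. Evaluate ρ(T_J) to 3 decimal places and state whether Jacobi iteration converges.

a₁₂a₂₁/(a₁₁a₂₂) = (-2)·(2) / ((6)·(6)) = -0.111111
ρ = √|-0.111111| = √0.111111 = 0.333
ρ < 1, so Jacobi converges

0.333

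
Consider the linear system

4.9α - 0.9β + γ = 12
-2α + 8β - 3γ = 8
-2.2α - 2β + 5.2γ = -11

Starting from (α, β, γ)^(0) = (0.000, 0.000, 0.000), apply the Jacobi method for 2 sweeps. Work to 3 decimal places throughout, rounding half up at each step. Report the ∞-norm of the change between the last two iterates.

1.420

Iteration 1:
  α = (12 - (-0.9)·0.000 - (1)·0.000) / (4.9) = 2.449
  β = (8 - (-2)·0.000 - (-3)·0.000) / (8) = 1.000
  γ = (-11 - (-2.2)·0.000 - (-2)·0.000) / (5.2) = -2.115
Iteration 2:
  α = (12 - (-0.9)·1.000 - (1)·-2.115) / (4.9) = 3.064
  β = (8 - (-2)·2.449 - (-3)·-2.115) / (8) = 0.819
  γ = (-11 - (-2.2)·2.449 - (-2)·1.000) / (5.2) = -0.695
Change: (0.615, -0.181, 1.420) → max |·| = 1.420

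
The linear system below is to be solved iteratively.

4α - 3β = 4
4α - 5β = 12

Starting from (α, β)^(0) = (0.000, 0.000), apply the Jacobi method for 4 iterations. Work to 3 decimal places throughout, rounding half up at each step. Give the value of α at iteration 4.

Iteration 1:
  α = (4 - (-3)·0.000) / (4) = 1.000
  β = (12 - (4)·0.000) / (-5) = -2.400
Iteration 2:
  α = (4 - (-3)·-2.400) / (4) = -0.800
  β = (12 - (4)·1.000) / (-5) = -1.600
Iteration 3:
  α = (4 - (-3)·-1.600) / (4) = -0.200
  β = (12 - (4)·-0.800) / (-5) = -3.040
Iteration 4:
  α = (4 - (-3)·-3.040) / (4) = -1.280
  β = (12 - (4)·-0.200) / (-5) = -2.560

-1.280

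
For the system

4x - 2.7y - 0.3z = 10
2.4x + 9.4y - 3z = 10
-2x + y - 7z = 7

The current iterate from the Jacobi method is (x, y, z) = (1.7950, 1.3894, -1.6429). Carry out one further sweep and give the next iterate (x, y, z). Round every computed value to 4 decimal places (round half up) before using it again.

(3.3146, 0.0812, -1.3144)

One sweep:
  x = (10 - (-2.7)·1.3894 - (-0.3)·-1.6429) / (4) = 3.3146
  y = (10 - (2.4)·1.7950 - (-3)·-1.6429) / (9.4) = 0.0812
  z = (7 - (-2)·1.7950 - (1)·1.3894) / (-7) = -1.3144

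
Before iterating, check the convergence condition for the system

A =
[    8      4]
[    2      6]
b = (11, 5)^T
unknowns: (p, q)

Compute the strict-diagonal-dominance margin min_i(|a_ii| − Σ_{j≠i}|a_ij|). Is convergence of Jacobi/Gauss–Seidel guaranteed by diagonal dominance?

4

row 1: |8| − (4) = 4
row 2: |6| − (2) = 4
minimum over rows = 4 → strictly diagonally dominant (convergence guaranteed)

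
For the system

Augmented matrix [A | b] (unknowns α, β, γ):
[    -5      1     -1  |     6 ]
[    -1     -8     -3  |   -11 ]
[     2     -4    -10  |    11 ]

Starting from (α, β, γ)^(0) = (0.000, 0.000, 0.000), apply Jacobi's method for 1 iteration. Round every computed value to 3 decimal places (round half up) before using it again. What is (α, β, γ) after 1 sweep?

(-1.200, 1.375, -1.100)

Iteration 1:
  α = (6 - (1)·0.000 - (-1)·0.000) / (-5) = -1.200
  β = (-11 - (-1)·0.000 - (-3)·0.000) / (-8) = 1.375
  γ = (11 - (2)·0.000 - (-4)·0.000) / (-10) = -1.100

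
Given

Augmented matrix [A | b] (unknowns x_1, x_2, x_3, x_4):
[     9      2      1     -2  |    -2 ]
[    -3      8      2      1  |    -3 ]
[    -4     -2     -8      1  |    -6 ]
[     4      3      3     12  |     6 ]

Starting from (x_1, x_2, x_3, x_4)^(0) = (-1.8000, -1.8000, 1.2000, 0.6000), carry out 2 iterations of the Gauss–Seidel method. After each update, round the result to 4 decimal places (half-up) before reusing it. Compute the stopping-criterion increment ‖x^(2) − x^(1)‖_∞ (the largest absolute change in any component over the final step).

0.2634

Iteration 1:
  x_1 = (-2 - (2)·-1.8000 - (1)·1.2000 - (-2)·0.6000) / (9) = 0.1778
  x_2 = (-3 - (-3)·0.1778 - (2)·1.2000 - (1)·0.6000) / (8) = -0.6833
  x_3 = (-6 - (-4)·0.1778 - (-2)·-0.6833 - (1)·0.6000) / (-8) = 0.9069
  x_4 = (6 - (4)·0.1778 - (3)·-0.6833 - (3)·0.9069) / (12) = 0.3848
Iteration 2:
  x_1 = (-2 - (2)·-0.6833 - (1)·0.9069 - (-2)·0.3848) / (9) = -0.0856
  x_2 = (-3 - (-3)·-0.0856 - (2)·0.9069 - (1)·0.3848) / (8) = -0.6819
  x_3 = (-6 - (-4)·-0.0856 - (-2)·-0.6819 - (1)·0.3848) / (-8) = 1.0114
  x_4 = (6 - (4)·-0.0856 - (3)·-0.6819 - (3)·1.0114) / (12) = 0.4462
Change: (-0.2634, 0.0014, 0.1045, 0.0614) → max |·| = 0.2634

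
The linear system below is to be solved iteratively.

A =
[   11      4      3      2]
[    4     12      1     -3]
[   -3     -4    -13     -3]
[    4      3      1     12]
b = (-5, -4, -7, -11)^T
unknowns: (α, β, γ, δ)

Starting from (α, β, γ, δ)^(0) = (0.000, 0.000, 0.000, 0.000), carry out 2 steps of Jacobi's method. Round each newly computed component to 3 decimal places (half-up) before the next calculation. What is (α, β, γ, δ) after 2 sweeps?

Iteration 1:
  α = (-5 - (4)·0.000 - (3)·0.000 - (2)·0.000) / (11) = -0.455
  β = (-4 - (4)·0.000 - (1)·0.000 - (-3)·0.000) / (12) = -0.333
  γ = (-7 - (-3)·0.000 - (-4)·0.000 - (-3)·0.000) / (-13) = 0.538
  δ = (-11 - (4)·0.000 - (3)·0.000 - (1)·0.000) / (12) = -0.917
Iteration 2:
  α = (-5 - (4)·-0.333 - (3)·0.538 - (2)·-0.917) / (11) = -0.313
  β = (-4 - (4)·-0.455 - (1)·0.538 - (-3)·-0.917) / (12) = -0.456
  γ = (-7 - (-3)·-0.455 - (-4)·-0.333 - (-3)·-0.917) / (-13) = 0.958
  δ = (-11 - (4)·-0.455 - (3)·-0.333 - (1)·0.538) / (12) = -0.727

(-0.313, -0.456, 0.958, -0.727)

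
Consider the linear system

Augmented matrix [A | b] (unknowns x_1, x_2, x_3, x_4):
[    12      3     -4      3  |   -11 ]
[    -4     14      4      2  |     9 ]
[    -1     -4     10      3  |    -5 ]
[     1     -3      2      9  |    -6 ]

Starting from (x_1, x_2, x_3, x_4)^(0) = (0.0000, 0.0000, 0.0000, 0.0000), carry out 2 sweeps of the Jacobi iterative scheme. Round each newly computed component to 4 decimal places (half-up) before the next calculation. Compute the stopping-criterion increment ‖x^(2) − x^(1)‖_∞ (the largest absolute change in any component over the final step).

0.4273

Iteration 1:
  x_1 = (-11 - (3)·0.0000 - (-4)·0.0000 - (3)·0.0000) / (12) = -0.9167
  x_2 = (9 - (-4)·0.0000 - (4)·0.0000 - (2)·0.0000) / (14) = 0.6429
  x_3 = (-5 - (-1)·0.0000 - (-4)·0.0000 - (3)·0.0000) / (10) = -0.5000
  x_4 = (-6 - (1)·0.0000 - (-3)·0.0000 - (2)·0.0000) / (9) = -0.6667
Iteration 2:
  x_1 = (-11 - (3)·0.6429 - (-4)·-0.5000 - (3)·-0.6667) / (12) = -1.0774
  x_2 = (9 - (-4)·-0.9167 - (4)·-0.5000 - (2)·-0.6667) / (14) = 0.6190
  x_3 = (-5 - (-1)·-0.9167 - (-4)·0.6429 - (3)·-0.6667) / (10) = -0.1345
  x_4 = (-6 - (1)·-0.9167 - (-3)·0.6429 - (2)·-0.5000) / (9) = -0.2394
Change: (-0.1607, -0.0239, 0.3655, 0.4273) → max |·| = 0.4273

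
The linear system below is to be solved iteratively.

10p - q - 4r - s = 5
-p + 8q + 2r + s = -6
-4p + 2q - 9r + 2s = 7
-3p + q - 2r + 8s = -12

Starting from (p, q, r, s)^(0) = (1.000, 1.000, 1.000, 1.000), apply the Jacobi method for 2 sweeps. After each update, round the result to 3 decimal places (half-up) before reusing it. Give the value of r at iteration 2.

Iteration 1:
  p = (5 - (-1)·1.000 - (-4)·1.000 - (-1)·1.000) / (10) = 1.100
  q = (-6 - (-1)·1.000 - (2)·1.000 - (1)·1.000) / (8) = -1.000
  r = (7 - (-4)·1.000 - (2)·1.000 - (2)·1.000) / (-9) = -0.778
  s = (-12 - (-3)·1.000 - (1)·1.000 - (-2)·1.000) / (8) = -1.000
Iteration 2:
  p = (5 - (-1)·-1.000 - (-4)·-0.778 - (-1)·-1.000) / (10) = -0.011
  q = (-6 - (-1)·1.100 - (2)·-0.778 - (1)·-1.000) / (8) = -0.293
  r = (7 - (-4)·1.100 - (2)·-1.000 - (2)·-1.000) / (-9) = -1.711
  s = (-12 - (-3)·1.100 - (1)·-1.000 - (-2)·-0.778) / (8) = -1.157

-1.711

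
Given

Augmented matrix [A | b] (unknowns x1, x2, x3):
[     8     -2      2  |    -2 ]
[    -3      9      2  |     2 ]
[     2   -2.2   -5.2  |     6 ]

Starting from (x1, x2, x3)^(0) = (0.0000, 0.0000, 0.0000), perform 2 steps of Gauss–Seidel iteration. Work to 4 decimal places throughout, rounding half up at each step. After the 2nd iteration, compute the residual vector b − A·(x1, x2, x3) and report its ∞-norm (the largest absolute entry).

Iteration 1:
  x1 = (-2 - (-2)·0.0000 - (2)·0.0000) / (8) = -0.2500
  x2 = (2 - (-3)·-0.2500 - (2)·0.0000) / (9) = 0.1389
  x3 = (6 - (2)·-0.2500 - (-2.2)·0.1389) / (-5.2) = -1.3088
Iteration 2:
  x1 = (-2 - (-2)·0.1389 - (2)·-1.3088) / (8) = 0.1119
  x2 = (2 - (-3)·0.1119 - (2)·-1.3088) / (9) = 0.5504
  x3 = (6 - (2)·0.1119 - (-2.2)·0.5504) / (-5.2) = -1.3437
Residual b − A·x = (0.8930, 0.0695, -0.0002); ∞-norm = 0.8930

0.8930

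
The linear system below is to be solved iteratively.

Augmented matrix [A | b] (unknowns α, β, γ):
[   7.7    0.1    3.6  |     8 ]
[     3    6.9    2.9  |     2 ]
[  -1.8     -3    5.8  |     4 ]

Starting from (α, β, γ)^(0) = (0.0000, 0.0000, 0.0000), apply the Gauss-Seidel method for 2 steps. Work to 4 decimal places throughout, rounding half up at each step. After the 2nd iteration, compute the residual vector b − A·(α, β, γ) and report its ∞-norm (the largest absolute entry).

0.8800

Iteration 1:
  α = (8 - (0.1)·0.0000 - (3.6)·0.0000) / (7.7) = 1.0390
  β = (2 - (3)·1.0390 - (2.9)·0.0000) / (6.9) = -0.1619
  γ = (4 - (-1.8)·1.0390 - (-3)·-0.1619) / (5.8) = 0.9284
Iteration 2:
  α = (8 - (0.1)·-0.1619 - (3.6)·0.9284) / (7.7) = 0.6070
  β = (2 - (3)·0.6070 - (2.9)·0.9284) / (6.9) = -0.3643
  γ = (4 - (-1.8)·0.6070 - (-3)·-0.3643) / (5.8) = 0.6896
Residual b − A·x = (0.8800, 0.6928, 0.0000); ∞-norm = 0.8800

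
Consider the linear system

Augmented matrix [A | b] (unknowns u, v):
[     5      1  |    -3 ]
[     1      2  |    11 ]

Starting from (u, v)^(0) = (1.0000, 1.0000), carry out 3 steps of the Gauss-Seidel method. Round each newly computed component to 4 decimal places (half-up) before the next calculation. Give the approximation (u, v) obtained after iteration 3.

Iteration 1:
  u = (-3 - (1)·1.0000) / (5) = -0.8000
  v = (11 - (1)·-0.8000) / (2) = 5.9000
Iteration 2:
  u = (-3 - (1)·5.9000) / (5) = -1.7800
  v = (11 - (1)·-1.7800) / (2) = 6.3900
Iteration 3:
  u = (-3 - (1)·6.3900) / (5) = -1.8780
  v = (11 - (1)·-1.8780) / (2) = 6.4390

(-1.8780, 6.4390)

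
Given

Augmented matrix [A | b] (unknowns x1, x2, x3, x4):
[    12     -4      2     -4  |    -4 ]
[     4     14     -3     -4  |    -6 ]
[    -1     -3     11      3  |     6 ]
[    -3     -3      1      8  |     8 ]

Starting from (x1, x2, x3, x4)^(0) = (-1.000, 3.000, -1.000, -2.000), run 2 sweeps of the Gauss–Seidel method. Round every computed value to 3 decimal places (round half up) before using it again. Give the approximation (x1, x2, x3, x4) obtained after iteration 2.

Iteration 1:
  x1 = (-4 - (-4)·3.000 - (2)·-1.000 - (-4)·-2.000) / (12) = 0.167
  x2 = (-6 - (4)·0.167 - (-3)·-1.000 - (-4)·-2.000) / (14) = -1.262
  x3 = (6 - (-1)·0.167 - (-3)·-1.262 - (3)·-2.000) / (11) = 0.762
  x4 = (8 - (-3)·0.167 - (-3)·-1.262 - (1)·0.762) / (8) = 0.494
Iteration 2:
  x1 = (-4 - (-4)·-1.262 - (2)·0.762 - (-4)·0.494) / (12) = -0.716
  x2 = (-6 - (4)·-0.716 - (-3)·0.762 - (-4)·0.494) / (14) = 0.080
  x3 = (6 - (-1)·-0.716 - (-3)·0.080 - (3)·0.494) / (11) = 0.367
  x4 = (8 - (-3)·-0.716 - (-3)·0.080 - (1)·0.367) / (8) = 0.716

(-0.716, 0.080, 0.367, 0.716)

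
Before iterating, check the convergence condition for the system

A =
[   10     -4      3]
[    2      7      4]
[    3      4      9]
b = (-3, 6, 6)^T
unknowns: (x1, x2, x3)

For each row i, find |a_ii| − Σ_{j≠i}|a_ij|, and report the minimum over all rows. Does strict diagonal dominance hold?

row 1: |10| − (4+3) = 3
row 2: |7| − (2+4) = 1
row 3: |9| − (3+4) = 2
minimum over rows = 1 → strictly diagonally dominant (convergence guaranteed)

1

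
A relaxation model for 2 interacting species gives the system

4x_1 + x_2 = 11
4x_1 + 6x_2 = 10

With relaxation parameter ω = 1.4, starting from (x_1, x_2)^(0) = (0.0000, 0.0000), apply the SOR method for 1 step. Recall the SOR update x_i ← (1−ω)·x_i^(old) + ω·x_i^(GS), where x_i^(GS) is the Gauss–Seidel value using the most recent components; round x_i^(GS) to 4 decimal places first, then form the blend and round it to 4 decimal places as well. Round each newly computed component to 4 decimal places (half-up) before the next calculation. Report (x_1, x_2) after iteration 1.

Iteration 1:
  x_1: GS value = (11 - (1)·0.0000) / (4) = 2.7500;  x_1 ← (1−ω)·0.0000 + ω·2.7500 = 3.8500
  x_2: GS value = (10 - (4)·3.8500) / (6) = -0.9000;  x_2 ← (1−ω)·0.0000 + ω·-0.9000 = -1.2600

(3.8500, -1.2600)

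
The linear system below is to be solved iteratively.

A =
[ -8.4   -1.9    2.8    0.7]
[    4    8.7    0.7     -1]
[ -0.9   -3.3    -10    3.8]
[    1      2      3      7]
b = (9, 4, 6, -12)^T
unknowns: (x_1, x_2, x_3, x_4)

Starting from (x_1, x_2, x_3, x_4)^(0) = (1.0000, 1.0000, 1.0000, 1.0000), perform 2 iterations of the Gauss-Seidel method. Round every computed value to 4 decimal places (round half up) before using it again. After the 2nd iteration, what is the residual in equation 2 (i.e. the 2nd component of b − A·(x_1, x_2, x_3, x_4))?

Iteration 1:
  x_1 = (9 - (-1.9)·1.0000 - (2.8)·1.0000 - (0.7)·1.0000) / (-8.4) = -0.8810
  x_2 = (4 - (4)·-0.8810 - (0.7)·1.0000 - (-1)·1.0000) / (8.7) = 0.8993
  x_3 = (6 - (-0.9)·-0.8810 - (-3.3)·0.8993 - (3.8)·1.0000) / (-10) = -0.4375
  x_4 = (-12 - (1)·-0.8810 - (2)·0.8993 - (3)·-0.4375) / (7) = -1.6579
Iteration 2:
  x_1 = (9 - (-1.9)·0.8993 - (2.8)·-0.4375 - (0.7)·-1.6579) / (-8.4) = -1.5588
  x_2 = (4 - (4)·-1.5588 - (0.7)·-0.4375 - (-1)·-1.6579) / (8.7) = 1.0211
  x_3 = (6 - (-0.9)·-1.5588 - (-3.3)·1.0211 - (3.8)·-1.6579) / (-10) = -1.4267
  x_4 = (-12 - (1)·-1.5588 - (2)·1.0211 - (3)·-1.4267) / (7) = -1.1719
Residual b − A·x = (2.6613, 1.1784, -1.8471, 0.0000)

1.1784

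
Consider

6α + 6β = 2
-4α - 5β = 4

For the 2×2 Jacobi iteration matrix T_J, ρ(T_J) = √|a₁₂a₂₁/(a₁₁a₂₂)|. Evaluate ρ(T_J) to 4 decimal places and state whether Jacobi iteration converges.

a₁₂a₂₁/(a₁₁a₂₂) = (6)·(-4) / ((6)·(-5)) = 0.800000
ρ = √|0.800000| = √0.800000 = 0.8944
ρ < 1, so Jacobi converges

0.8944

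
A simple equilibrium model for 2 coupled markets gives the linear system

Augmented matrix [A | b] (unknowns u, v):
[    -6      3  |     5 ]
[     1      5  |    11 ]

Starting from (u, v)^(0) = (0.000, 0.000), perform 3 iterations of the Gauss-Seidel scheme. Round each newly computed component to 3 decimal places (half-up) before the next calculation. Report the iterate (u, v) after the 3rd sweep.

(0.232, 2.154)

Iteration 1:
  u = (5 - (3)·0.000) / (-6) = -0.833
  v = (11 - (1)·-0.833) / (5) = 2.367
Iteration 2:
  u = (5 - (3)·2.367) / (-6) = 0.350
  v = (11 - (1)·0.350) / (5) = 2.130
Iteration 3:
  u = (5 - (3)·2.130) / (-6) = 0.232
  v = (11 - (1)·0.232) / (5) = 2.154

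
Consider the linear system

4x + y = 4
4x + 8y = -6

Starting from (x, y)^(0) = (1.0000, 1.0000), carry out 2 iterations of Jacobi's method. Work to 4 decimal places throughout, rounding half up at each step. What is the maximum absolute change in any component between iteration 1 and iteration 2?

0.5625

Iteration 1:
  x = (4 - (1)·1.0000) / (4) = 0.7500
  y = (-6 - (4)·1.0000) / (8) = -1.2500
Iteration 2:
  x = (4 - (1)·-1.2500) / (4) = 1.3125
  y = (-6 - (4)·0.7500) / (8) = -1.1250
Change: (0.5625, 0.1250) → max |·| = 0.5625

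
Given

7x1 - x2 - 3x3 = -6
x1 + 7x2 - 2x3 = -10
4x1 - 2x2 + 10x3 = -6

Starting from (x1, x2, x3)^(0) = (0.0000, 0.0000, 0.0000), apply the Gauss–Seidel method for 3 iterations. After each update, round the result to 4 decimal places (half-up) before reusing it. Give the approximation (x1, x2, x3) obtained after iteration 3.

(-1.2163, -1.3613, -0.3857)

Iteration 1:
  x1 = (-6 - (-1)·0.0000 - (-3)·0.0000) / (7) = -0.8571
  x2 = (-10 - (1)·-0.8571 - (-2)·0.0000) / (7) = -1.3061
  x3 = (-6 - (4)·-0.8571 - (-2)·-1.3061) / (10) = -0.5184
Iteration 2:
  x1 = (-6 - (-1)·-1.3061 - (-3)·-0.5184) / (7) = -1.2659
  x2 = (-10 - (1)·-1.2659 - (-2)·-0.5184) / (7) = -1.3958
  x3 = (-6 - (4)·-1.2659 - (-2)·-1.3958) / (10) = -0.3728
Iteration 3:
  x1 = (-6 - (-1)·-1.3958 - (-3)·-0.3728) / (7) = -1.2163
  x2 = (-10 - (1)·-1.2163 - (-2)·-0.3728) / (7) = -1.3613
  x3 = (-6 - (4)·-1.2163 - (-2)·-1.3613) / (10) = -0.3857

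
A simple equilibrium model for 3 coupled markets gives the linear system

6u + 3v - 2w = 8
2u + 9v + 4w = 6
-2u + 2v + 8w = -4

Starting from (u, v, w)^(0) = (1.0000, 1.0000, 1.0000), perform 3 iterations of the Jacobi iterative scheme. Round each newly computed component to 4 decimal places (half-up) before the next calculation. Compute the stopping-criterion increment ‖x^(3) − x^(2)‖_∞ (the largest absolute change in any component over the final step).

Iteration 1:
  u = (8 - (3)·1.0000 - (-2)·1.0000) / (6) = 1.1667
  v = (6 - (2)·1.0000 - (4)·1.0000) / (9) = 0.0000
  w = (-4 - (-2)·1.0000 - (2)·1.0000) / (8) = -0.5000
Iteration 2:
  u = (8 - (3)·0.0000 - (-2)·-0.5000) / (6) = 1.1667
  v = (6 - (2)·1.1667 - (4)·-0.5000) / (9) = 0.6296
  w = (-4 - (-2)·1.1667 - (2)·0.0000) / (8) = -0.2083
Iteration 3:
  u = (8 - (3)·0.6296 - (-2)·-0.2083) / (6) = 0.9491
  v = (6 - (2)·1.1667 - (4)·-0.2083) / (9) = 0.5000
  w = (-4 - (-2)·1.1667 - (2)·0.6296) / (8) = -0.3657
Change: (-0.2176, -0.1296, -0.1574) → max |·| = 0.2176

0.2176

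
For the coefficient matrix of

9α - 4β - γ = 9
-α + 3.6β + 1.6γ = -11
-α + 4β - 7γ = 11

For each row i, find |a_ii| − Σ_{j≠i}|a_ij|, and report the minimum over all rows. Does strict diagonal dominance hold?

row 1: |9| − (4+1) = 4
row 2: |3.6| − (1+1.6) = 1
row 3: |-7| − (1+4) = 2
minimum over rows = 1 → strictly diagonally dominant (convergence guaranteed)

1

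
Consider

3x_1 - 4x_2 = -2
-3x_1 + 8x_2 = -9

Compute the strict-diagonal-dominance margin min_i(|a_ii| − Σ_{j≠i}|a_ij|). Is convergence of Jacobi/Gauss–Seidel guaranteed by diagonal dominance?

-1

row 1: |3| − (4) = -1
row 2: |8| − (3) = 5
minimum over rows = -1 → not strictly diagonally dominant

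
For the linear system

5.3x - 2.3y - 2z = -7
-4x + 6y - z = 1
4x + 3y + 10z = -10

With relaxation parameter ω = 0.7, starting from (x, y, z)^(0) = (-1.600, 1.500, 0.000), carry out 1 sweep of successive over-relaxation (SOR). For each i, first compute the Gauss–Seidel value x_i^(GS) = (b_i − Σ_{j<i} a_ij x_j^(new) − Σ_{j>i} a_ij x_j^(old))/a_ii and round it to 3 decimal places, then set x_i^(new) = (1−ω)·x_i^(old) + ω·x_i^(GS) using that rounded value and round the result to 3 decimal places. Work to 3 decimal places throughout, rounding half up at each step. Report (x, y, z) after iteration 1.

(-0.949, 0.124, -0.461)

Iteration 1:
  x: GS value = (-7 - (-2.3)·1.500 - (-2)·0.000) / (5.3) = -0.670;  x ← (1−ω)·-1.600 + ω·-0.670 = -0.949
  y: GS value = (1 - (-4)·-0.949 - (-1)·0.000) / (6) = -0.466;  y ← (1−ω)·1.500 + ω·-0.466 = 0.124
  z: GS value = (-10 - (4)·-0.949 - (3)·0.124) / (10) = -0.658;  z ← (1−ω)·0.000 + ω·-0.658 = -0.461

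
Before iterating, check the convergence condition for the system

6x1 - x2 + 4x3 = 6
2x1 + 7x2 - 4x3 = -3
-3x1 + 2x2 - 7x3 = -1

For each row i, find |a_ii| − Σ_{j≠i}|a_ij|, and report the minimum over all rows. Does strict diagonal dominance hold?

row 1: |6| − (1+4) = 1
row 2: |7| − (2+4) = 1
row 3: |-7| − (3+2) = 2
minimum over rows = 1 → strictly diagonally dominant (convergence guaranteed)

1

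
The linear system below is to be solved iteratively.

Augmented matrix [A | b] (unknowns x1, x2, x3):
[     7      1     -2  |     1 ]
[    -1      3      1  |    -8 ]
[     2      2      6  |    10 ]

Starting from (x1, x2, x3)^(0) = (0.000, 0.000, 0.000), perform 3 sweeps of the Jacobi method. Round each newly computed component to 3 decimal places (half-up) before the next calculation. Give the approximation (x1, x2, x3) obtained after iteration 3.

Iteration 1:
  x1 = (1 - (1)·0.000 - (-2)·0.000) / (7) = 0.143
  x2 = (-8 - (-1)·0.000 - (1)·0.000) / (3) = -2.667
  x3 = (10 - (2)·0.000 - (2)·0.000) / (6) = 1.667
Iteration 2:
  x1 = (1 - (1)·-2.667 - (-2)·1.667) / (7) = 1.000
  x2 = (-8 - (-1)·0.143 - (1)·1.667) / (3) = -3.175
  x3 = (10 - (2)·0.143 - (2)·-2.667) / (6) = 2.508
Iteration 3:
  x1 = (1 - (1)·-3.175 - (-2)·2.508) / (7) = 1.313
  x2 = (-8 - (-1)·1.000 - (1)·2.508) / (3) = -3.169
  x3 = (10 - (2)·1.000 - (2)·-3.175) / (6) = 2.392

(1.313, -3.169, 2.392)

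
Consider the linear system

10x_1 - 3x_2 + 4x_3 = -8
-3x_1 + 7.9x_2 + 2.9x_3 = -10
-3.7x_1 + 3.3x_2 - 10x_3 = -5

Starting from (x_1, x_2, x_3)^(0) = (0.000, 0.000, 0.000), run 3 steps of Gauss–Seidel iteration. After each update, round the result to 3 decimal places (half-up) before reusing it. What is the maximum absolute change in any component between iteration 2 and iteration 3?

0.141

Iteration 1:
  x_1 = (-8 - (-3)·0.000 - (4)·0.000) / (10) = -0.800
  x_2 = (-10 - (-3)·-0.800 - (2.9)·0.000) / (7.9) = -1.570
  x_3 = (-5 - (-3.7)·-0.800 - (3.3)·-1.570) / (-10) = 0.278
Iteration 2:
  x_1 = (-8 - (-3)·-1.570 - (4)·0.278) / (10) = -1.382
  x_2 = (-10 - (-3)·-1.382 - (2.9)·0.278) / (7.9) = -1.893
  x_3 = (-5 - (-3.7)·-1.382 - (3.3)·-1.893) / (-10) = 0.387
Iteration 3:
  x_1 = (-8 - (-3)·-1.893 - (4)·0.387) / (10) = -1.523
  x_2 = (-10 - (-3)·-1.523 - (2.9)·0.387) / (7.9) = -1.986
  x_3 = (-5 - (-3.7)·-1.523 - (3.3)·-1.986) / (-10) = 0.408
Change: (-0.141, -0.093, 0.021) → max |·| = 0.141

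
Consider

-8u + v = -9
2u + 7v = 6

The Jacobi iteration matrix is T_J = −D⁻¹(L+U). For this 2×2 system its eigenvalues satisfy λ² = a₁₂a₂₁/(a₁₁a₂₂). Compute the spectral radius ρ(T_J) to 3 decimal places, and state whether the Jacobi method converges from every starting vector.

a₁₂a₂₁/(a₁₁a₂₂) = (1)·(2) / ((-8)·(7)) = -0.035714
ρ = √|-0.035714| = √0.035714 = 0.189
ρ < 1, so Jacobi converges

0.189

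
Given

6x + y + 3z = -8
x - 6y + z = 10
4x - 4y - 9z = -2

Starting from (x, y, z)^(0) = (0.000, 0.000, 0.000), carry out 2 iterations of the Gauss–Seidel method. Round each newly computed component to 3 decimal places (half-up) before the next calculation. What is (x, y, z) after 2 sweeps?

Iteration 1:
  x = (-8 - (1)·0.000 - (3)·0.000) / (6) = -1.333
  y = (10 - (1)·-1.333 - (1)·0.000) / (-6) = -1.889
  z = (-2 - (4)·-1.333 - (-4)·-1.889) / (-9) = 0.469
Iteration 2:
  x = (-8 - (1)·-1.889 - (3)·0.469) / (6) = -1.253
  y = (10 - (1)·-1.253 - (1)·0.469) / (-6) = -1.797
  z = (-2 - (4)·-1.253 - (-4)·-1.797) / (-9) = 0.464

(-1.253, -1.797, 0.464)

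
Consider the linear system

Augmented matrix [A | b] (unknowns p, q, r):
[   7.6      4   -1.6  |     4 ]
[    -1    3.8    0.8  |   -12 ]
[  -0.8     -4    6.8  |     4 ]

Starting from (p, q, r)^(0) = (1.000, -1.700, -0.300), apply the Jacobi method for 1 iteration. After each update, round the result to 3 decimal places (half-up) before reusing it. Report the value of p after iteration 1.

1.358

Iteration 1:
  p = (4 - (4)·-1.700 - (-1.6)·-0.300) / (7.6) = 1.358
  q = (-12 - (-1)·1.000 - (0.8)·-0.300) / (3.8) = -2.832
  r = (4 - (-0.8)·1.000 - (-4)·-1.700) / (6.8) = -0.294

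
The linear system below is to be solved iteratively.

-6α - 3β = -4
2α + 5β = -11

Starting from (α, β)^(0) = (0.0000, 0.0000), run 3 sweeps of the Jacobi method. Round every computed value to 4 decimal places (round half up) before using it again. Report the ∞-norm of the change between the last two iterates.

0.4400

Iteration 1:
  α = (-4 - (-3)·0.0000) / (-6) = 0.6667
  β = (-11 - (2)·0.0000) / (5) = -2.2000
Iteration 2:
  α = (-4 - (-3)·-2.2000) / (-6) = 1.7667
  β = (-11 - (2)·0.6667) / (5) = -2.4667
Iteration 3:
  α = (-4 - (-3)·-2.4667) / (-6) = 1.9000
  β = (-11 - (2)·1.7667) / (5) = -2.9067
Change: (0.1333, -0.4400) → max |·| = 0.4400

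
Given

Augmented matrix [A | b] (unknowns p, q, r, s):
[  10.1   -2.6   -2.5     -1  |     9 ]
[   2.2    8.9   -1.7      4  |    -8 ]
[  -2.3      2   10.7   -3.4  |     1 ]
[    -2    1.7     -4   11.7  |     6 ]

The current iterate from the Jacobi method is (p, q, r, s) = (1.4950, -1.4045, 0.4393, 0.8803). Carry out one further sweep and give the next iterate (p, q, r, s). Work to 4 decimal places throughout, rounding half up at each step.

One sweep:
  p = (9 - (-2.6)·-1.4045 - (-2.5)·0.4393 - (-1)·0.8803) / (10.1) = 0.7254
  q = (-8 - (2.2)·1.4950 - (-1.7)·0.4393 - (4)·0.8803) / (8.9) = -1.5802
  r = (1 - (-2.3)·1.4950 - (2)·-1.4045 - (-3.4)·0.8803) / (10.7) = 0.9571
  s = (6 - (-2)·1.4950 - (1.7)·-1.4045 - (-4)·0.4393) / (11.7) = 1.1226

(0.7254, -1.5802, 0.9571, 1.1226)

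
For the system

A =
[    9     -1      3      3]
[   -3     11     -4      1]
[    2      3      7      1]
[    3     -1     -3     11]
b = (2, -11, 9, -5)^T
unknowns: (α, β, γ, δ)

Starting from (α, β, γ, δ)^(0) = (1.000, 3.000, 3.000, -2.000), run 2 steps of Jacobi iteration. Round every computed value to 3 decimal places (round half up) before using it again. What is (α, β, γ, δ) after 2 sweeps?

Iteration 1:
  α = (2 - (-1)·3.000 - (3)·3.000 - (3)·-2.000) / (9) = 0.222
  β = (-11 - (-3)·1.000 - (-4)·3.000 - (1)·-2.000) / (11) = 0.545
  γ = (9 - (2)·1.000 - (3)·3.000 - (1)·-2.000) / (7) = 0.000
  δ = (-5 - (3)·1.000 - (-1)·3.000 - (-3)·3.000) / (11) = 0.364
Iteration 2:
  α = (2 - (-1)·0.545 - (3)·0.000 - (3)·0.364) / (9) = 0.161
  β = (-11 - (-3)·0.222 - (-4)·0.000 - (1)·0.364) / (11) = -0.973
  γ = (9 - (2)·0.222 - (3)·0.545 - (1)·0.364) / (7) = 0.937
  δ = (-5 - (3)·0.222 - (-1)·0.545 - (-3)·0.000) / (11) = -0.466

(0.161, -0.973, 0.937, -0.466)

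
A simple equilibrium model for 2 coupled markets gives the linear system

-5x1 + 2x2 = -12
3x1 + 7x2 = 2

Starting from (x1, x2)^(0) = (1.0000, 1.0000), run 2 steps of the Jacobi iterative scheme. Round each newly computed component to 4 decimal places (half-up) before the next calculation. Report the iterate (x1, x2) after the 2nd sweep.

Iteration 1:
  x1 = (-12 - (2)·1.0000) / (-5) = 2.8000
  x2 = (2 - (3)·1.0000) / (7) = -0.1429
Iteration 2:
  x1 = (-12 - (2)·-0.1429) / (-5) = 2.3428
  x2 = (2 - (3)·2.8000) / (7) = -0.9143

(2.3428, -0.9143)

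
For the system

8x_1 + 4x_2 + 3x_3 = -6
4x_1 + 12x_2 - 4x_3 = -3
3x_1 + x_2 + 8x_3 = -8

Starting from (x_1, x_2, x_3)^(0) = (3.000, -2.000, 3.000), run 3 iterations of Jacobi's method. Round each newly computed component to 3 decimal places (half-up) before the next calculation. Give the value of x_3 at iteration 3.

Iteration 1:
  x_1 = (-6 - (4)·-2.000 - (3)·3.000) / (8) = -0.875
  x_2 = (-3 - (4)·3.000 - (-4)·3.000) / (12) = -0.250
  x_3 = (-8 - (3)·3.000 - (1)·-2.000) / (8) = -1.875
Iteration 2:
  x_1 = (-6 - (4)·-0.250 - (3)·-1.875) / (8) = 0.078
  x_2 = (-3 - (4)·-0.875 - (-4)·-1.875) / (12) = -0.583
  x_3 = (-8 - (3)·-0.875 - (1)·-0.250) / (8) = -0.641
Iteration 3:
  x_1 = (-6 - (4)·-0.583 - (3)·-0.641) / (8) = -0.218
  x_2 = (-3 - (4)·0.078 - (-4)·-0.641) / (12) = -0.490
  x_3 = (-8 - (3)·0.078 - (1)·-0.583) / (8) = -0.956

-0.956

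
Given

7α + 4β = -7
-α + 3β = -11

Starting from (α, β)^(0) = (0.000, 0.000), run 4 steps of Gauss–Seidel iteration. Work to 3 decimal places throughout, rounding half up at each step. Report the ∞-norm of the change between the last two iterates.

0.083

Iteration 1:
  α = (-7 - (4)·0.000) / (7) = -1.000
  β = (-11 - (-1)·-1.000) / (3) = -4.000
Iteration 2:
  α = (-7 - (4)·-4.000) / (7) = 1.286
  β = (-11 - (-1)·1.286) / (3) = -3.238
Iteration 3:
  α = (-7 - (4)·-3.238) / (7) = 0.850
  β = (-11 - (-1)·0.850) / (3) = -3.383
Iteration 4:
  α = (-7 - (4)·-3.383) / (7) = 0.933
  β = (-11 - (-1)·0.933) / (3) = -3.356
Change: (0.083, 0.027) → max |·| = 0.083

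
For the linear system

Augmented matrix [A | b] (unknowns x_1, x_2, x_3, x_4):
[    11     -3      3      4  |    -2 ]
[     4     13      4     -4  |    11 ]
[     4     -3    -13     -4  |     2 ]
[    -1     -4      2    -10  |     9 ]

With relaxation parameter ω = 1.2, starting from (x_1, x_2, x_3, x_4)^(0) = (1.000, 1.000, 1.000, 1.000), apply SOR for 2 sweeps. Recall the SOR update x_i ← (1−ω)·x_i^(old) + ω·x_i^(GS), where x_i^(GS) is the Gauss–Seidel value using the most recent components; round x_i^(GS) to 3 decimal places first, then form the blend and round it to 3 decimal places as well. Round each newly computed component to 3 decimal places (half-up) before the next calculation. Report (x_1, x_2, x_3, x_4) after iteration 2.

Iteration 1:
  x_1: GS value = (-2 - (-3)·1.000 - (3)·1.000 - (4)·1.000) / (11) = -0.545;  x_1 ← (1−ω)·1.000 + ω·-0.545 = -0.854
  x_2: GS value = (11 - (4)·-0.854 - (4)·1.000 - (-4)·1.000) / (13) = 1.109;  x_2 ← (1−ω)·1.000 + ω·1.109 = 1.131
  x_3: GS value = (2 - (4)·-0.854 - (-3)·1.131 - (-4)·1.000) / (-13) = -0.985;  x_3 ← (1−ω)·1.000 + ω·-0.985 = -1.382
  x_4: GS value = (9 - (-1)·-0.854 - (-4)·1.131 - (2)·-1.382) / (-10) = -1.543;  x_4 ← (1−ω)·1.000 + ω·-1.543 = -2.052
Iteration 2:
  x_1: GS value = (-2 - (-3)·1.131 - (3)·-1.382 - (4)·-2.052) / (11) = 1.250;  x_1 ← (1−ω)·-0.854 + ω·1.250 = 1.671
  x_2: GS value = (11 - (4)·1.671 - (4)·-1.382 - (-4)·-2.052) / (13) = 0.126;  x_2 ← (1−ω)·1.131 + ω·0.126 = -0.075
  x_3: GS value = (2 - (4)·1.671 - (-3)·-0.075 - (-4)·-2.052) / (-13) = 1.009;  x_3 ← (1−ω)·-1.382 + ω·1.009 = 1.487
  x_4: GS value = (9 - (-1)·1.671 - (-4)·-0.075 - (2)·1.487) / (-10) = -0.740;  x_4 ← (1−ω)·-2.052 + ω·-0.740 = -0.478

(1.671, -0.075, 1.487, -0.478)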